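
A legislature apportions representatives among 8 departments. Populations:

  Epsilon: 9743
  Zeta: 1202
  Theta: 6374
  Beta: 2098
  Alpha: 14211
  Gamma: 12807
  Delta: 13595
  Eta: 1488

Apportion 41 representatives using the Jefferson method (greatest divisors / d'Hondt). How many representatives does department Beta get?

Standard divisor 61518/41 ≈ 1500.439; standard quotas: Epsilon 6.493, Zeta 0.801, Theta 4.248, Beta 1.398, Alpha 9.471, Gamma 8.536, Delta 9.061, Eta 0.992.
Rounding down gives 6, 0, 4, 1, 9, 8, 9, 0 = 37 seats, so the divisor must be adjusted.
With modified divisor 1380: modified quotas Epsilon 7.060, Zeta 0.871, Theta 4.619, Beta 1.520, Alpha 10.298, Gamma 9.280, Delta 9.851, Eta 1.078.
Rounding down: Epsilon 7, Zeta 0, Theta 4, Beta 1, Alpha 10, Gamma 9, Delta 9, Eta 1 (total 41).
Beta receives 1.

1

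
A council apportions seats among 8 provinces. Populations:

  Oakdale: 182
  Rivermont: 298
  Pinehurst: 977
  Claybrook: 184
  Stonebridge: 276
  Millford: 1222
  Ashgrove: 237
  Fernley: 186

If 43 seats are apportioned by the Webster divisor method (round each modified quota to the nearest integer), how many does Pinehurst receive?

Standard divisor 3562/43 ≈ 82.837; standard quotas: Oakdale 2.197, Rivermont 3.597, Pinehurst 11.794, Claybrook 2.221, Stonebridge 3.332, Millford 14.752, Ashgrove 2.861, Fernley 2.245.
Rounding to the nearest integer gives Oakdale 2, Rivermont 4, Pinehurst 12, Claybrook 2, Stonebridge 3, Millford 15, Ashgrove 3, Fernley 2 — total 43, matching the house size, so no adjustment is needed.
Pinehurst receives 12.

12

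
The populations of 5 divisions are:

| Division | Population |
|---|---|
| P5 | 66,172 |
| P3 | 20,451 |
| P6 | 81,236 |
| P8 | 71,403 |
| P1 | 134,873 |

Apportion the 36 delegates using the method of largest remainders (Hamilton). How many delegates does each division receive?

Total 374135; standard divisor 374135/36 ≈ 10392.639.
Standard quotas: P5 6.3672, P3 1.9678, P6 7.8167, P8 6.8705, P1 12.9777.
Lower quotas: P5 6, P3 1, P6 7, P8 6, P1 12 (sum 32, leaving 4 seats).
Remainders in descending order: P1 0.9777, P3 0.9678, P8 0.8705, P6 0.8167, P5 0.3672.
The surplus seats go to P1, P3, P8, P6.

P5: 6; P3: 2; P6: 8; P8: 7; P1: 13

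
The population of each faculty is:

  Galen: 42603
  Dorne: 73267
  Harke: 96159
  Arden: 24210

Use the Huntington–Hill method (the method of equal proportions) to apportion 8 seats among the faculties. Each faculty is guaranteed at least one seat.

With divisor 30018: modified quotas Galen 1.419, Dorne 2.441, Harke 3.203, Arden 0.807.
Geometric-mean thresholds: Galen √(1·2)=1.414, Dorne √(2·3)=2.449, Harke √(3·4)=3.464, Arden (min 1).
Each quota rounded against its threshold gives Galen 2, Dorne 2, Harke 3, Arden 1 (total 8).

Galen 2, Dorne 2, Harke 3, Arden 1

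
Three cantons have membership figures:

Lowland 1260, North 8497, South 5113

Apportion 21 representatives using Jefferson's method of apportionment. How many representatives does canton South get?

7

Standard divisor 14870/21 ≈ 708.095; standard quotas: Lowland 1.779, North 12.000, South 7.221.
Rounding down gives 1, 11, 7 = 19 seats, so the divisor must be adjusted.
With modified divisor 650: modified quotas Lowland 1.938, North 13.072, South 7.866.
Rounding down: Lowland 1, North 13, South 7 (total 21).
South receives 7.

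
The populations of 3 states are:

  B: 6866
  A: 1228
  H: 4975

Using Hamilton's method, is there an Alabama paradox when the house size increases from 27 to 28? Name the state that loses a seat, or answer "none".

At 27 seats: B 14, A 3, H 10.
At 28 seats: B 15, A 2, H 11.
A drops from 3 to 2.

A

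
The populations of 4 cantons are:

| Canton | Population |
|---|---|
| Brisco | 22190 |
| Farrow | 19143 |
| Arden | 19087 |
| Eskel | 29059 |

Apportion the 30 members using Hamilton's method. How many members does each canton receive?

Standard divisor: 89479 ÷ 30 ≈ 2982.633.
Standard quotas: Brisco 7.4397, Farrow 6.4182, Arden 6.3994, Eskel 9.7427.
Lower quotas: Brisco 7, Farrow 6, Arden 6, Eskel 9 (sum 28, leaving 2 seats).
Remainders in descending order: Eskel 0.7427, Brisco 0.4397, Farrow 0.4182, Arden 0.3994.
Largest remainders: Eskel, Brisco receive the extra seats.

Brisco=8; Farrow=6; Arden=6; Eskel=10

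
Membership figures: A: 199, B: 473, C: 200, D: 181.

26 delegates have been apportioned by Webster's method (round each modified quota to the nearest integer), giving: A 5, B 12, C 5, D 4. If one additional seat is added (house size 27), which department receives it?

Priority for the next seat is population ÷ (current seats + 0.5).
Priorities: A 36.182, B 37.840, C 36.364, D 40.222.
Highest priority: D.

D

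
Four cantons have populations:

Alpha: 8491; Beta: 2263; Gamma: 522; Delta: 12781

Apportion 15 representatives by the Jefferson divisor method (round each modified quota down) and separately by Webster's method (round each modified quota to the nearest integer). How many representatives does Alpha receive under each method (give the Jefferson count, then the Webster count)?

Jefferson: Alpha 5, Beta 1, Gamma 0, Delta 9.
Webster: Alpha 6, Beta 1, Gamma 0, Delta 8.
Alpha gets 5 under Jefferson and 6 under Webster.

5 and 6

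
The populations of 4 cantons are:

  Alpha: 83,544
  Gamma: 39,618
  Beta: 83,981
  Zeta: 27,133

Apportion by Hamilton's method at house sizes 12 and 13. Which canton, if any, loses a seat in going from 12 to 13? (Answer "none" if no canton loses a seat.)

At 12 seats: Alpha 4, Gamma 2, Beta 4, Zeta 2.
At 13 seats: Alpha 5, Gamma 2, Beta 5, Zeta 1.
Zeta drops from 2 to 1.

Zeta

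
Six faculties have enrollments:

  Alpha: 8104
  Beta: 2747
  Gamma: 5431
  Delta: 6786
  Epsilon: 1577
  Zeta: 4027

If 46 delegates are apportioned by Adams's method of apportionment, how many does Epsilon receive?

3

Standard divisor 28672/46 ≈ 623.304; standard quotas: Alpha 13.002, Beta 4.407, Gamma 8.713, Delta 10.887, Epsilon 2.530, Zeta 6.461.
Rounding up gives 14, 5, 9, 11, 3, 7 = 49 seats, so the divisor must be adjusted.
With modified divisor 677: modified quotas Alpha 11.970, Beta 4.058, Gamma 8.022, Delta 10.024, Epsilon 2.329, Zeta 5.948.
Rounding up: Alpha 12, Beta 5, Gamma 9, Delta 11, Epsilon 3, Zeta 6 (total 46).
Epsilon receives 3.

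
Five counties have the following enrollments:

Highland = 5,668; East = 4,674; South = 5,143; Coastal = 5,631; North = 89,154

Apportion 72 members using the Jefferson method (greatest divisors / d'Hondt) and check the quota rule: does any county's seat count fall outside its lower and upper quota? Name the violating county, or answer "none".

Standard quotas: Highland 3.701, East 3.052, South 3.358, Coastal 3.677, North 58.212.
Jefferson allocation: Highland 3, East 3, South 3, Coastal 3, North 60.
North has quota 58.212 (lower 58, upper 59) but receives 60 — outside the quota interval.

North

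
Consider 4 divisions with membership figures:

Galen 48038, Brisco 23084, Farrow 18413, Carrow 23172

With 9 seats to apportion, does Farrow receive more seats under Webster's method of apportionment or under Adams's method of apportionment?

Webster: Galen 4, Brisco 2, Farrow 1, Carrow 2.
Adams: Galen 3, Brisco 2, Farrow 2, Carrow 2.
Farrow gets 1 under Webster and 2 under Adams.

Adams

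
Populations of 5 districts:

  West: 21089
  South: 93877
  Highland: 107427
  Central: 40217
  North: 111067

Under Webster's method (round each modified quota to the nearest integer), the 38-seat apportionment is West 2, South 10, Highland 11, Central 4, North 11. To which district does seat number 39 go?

North

Priority for the next seat is population ÷ (current seats + 0.5).
Priorities: West 8435.600, South 8940.667, Highland 9341.478, Central 8937.111, North 9658.000.
Highest priority: North.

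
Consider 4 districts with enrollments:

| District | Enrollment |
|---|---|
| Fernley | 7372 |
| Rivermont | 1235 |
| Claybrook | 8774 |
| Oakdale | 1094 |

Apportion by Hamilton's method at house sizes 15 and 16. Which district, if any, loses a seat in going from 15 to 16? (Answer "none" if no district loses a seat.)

At 15 seats: Fernley 6, Rivermont 1, Claybrook 7, Oakdale 1.
At 16 seats: Fernley 6, Rivermont 1, Claybrook 8, Oakdale 1.
No district's allocation decreased.

none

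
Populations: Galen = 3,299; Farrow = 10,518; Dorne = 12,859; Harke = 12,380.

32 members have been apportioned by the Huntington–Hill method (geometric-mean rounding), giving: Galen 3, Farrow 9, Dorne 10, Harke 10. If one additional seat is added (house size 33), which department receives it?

Priority for the next seat is population ÷ (√(s·(s+1))).
Priorities: Galen 952.339, Farrow 1108.695, Dorne 1226.058, Harke 1180.387.
Highest priority: Dorne.

Dorne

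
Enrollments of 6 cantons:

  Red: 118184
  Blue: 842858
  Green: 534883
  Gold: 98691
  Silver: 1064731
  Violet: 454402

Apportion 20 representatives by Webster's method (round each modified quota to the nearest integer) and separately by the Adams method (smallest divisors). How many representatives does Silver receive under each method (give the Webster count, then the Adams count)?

7 and 6

Webster: Red 1, Blue 5, Green 3, Gold 1, Silver 7, Violet 3.
Adams: Red 1, Blue 5, Green 4, Gold 1, Silver 6, Violet 3.
Silver gets 7 under Webster and 6 under Adams.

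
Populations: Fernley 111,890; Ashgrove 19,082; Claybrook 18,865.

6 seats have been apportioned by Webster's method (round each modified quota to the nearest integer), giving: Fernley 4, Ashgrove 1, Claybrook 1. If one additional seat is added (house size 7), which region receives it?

Priority for the next seat is population ÷ (current seats + 0.5).
Priorities: Fernley 24864.444, Ashgrove 12721.333, Claybrook 12576.667.
Highest priority: Fernley.

Fernley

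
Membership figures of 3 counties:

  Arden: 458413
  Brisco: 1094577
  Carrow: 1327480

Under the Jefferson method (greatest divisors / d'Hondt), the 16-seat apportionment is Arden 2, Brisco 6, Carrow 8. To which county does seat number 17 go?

Priority for the next seat is population ÷ (current seats + 1).
Priorities: Arden 152804.333, Brisco 156368.143, Carrow 147497.778.
Highest priority: Brisco.

Brisco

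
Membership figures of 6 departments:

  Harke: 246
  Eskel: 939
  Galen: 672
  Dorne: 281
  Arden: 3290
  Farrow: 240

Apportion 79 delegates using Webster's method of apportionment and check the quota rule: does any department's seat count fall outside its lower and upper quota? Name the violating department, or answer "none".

Arden

Standard quotas: Harke 3.429, Eskel 13.088, Galen 9.366, Dorne 3.917, Arden 45.856, Farrow 3.345.
Webster allocation: Harke 3, Eskel 13, Galen 9, Dorne 4, Arden 47, Farrow 3.
Arden has quota 45.856 (lower 45, upper 46) but receives 47 — outside the quota interval.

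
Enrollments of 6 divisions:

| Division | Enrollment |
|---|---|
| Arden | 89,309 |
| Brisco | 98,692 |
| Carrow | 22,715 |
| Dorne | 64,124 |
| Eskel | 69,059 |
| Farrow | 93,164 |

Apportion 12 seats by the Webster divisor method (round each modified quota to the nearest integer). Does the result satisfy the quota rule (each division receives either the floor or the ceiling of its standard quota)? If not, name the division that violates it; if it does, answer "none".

none

Standard quotas: Arden 2.452, Brisco 2.710, Carrow 0.624, Dorne 1.761, Eskel 1.896, Farrow 2.558.
Webster allocation: Arden 2, Brisco 3, Carrow 1, Dorne 2, Eskel 2, Farrow 2.
Every allocation lies between the lower and upper quota.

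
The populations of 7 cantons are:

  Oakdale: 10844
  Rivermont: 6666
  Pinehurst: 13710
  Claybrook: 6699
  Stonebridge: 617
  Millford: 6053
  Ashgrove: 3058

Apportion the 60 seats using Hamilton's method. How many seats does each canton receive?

Total 47647; standard divisor 47647/60 ≈ 794.117.
Standard quotas: Oakdale 13.6554, Rivermont 8.3942, Pinehurst 17.2645, Claybrook 8.4358, Stonebridge 0.7770, Millford 7.6223, Ashgrove 3.8508.
Lower quotas: Oakdale 13, Rivermont 8, Pinehurst 17, Claybrook 8, Stonebridge 0, Millford 7, Ashgrove 3 (sum 56, leaving 4 seats).
Remainders in descending order: Ashgrove 0.8508, Stonebridge 0.7770, Oakdale 0.6554, Millford 0.6223, Claybrook 0.4358, Rivermont 0.3942, Pinehurst 0.2645.
Largest remainders: Ashgrove, Stonebridge, Oakdale, Millford receive the extra seats.

Oakdale: 14; Rivermont: 8; Pinehurst: 17; Claybrook: 8; Stonebridge: 1; Millford: 8; Ashgrove: 4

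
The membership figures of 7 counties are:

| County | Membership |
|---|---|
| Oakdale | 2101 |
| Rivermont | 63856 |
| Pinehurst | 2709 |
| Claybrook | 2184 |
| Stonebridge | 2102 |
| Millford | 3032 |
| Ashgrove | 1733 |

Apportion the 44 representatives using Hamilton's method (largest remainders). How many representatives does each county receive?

Oakdale 1; Rivermont 36; Pinehurst 2; Claybrook 1; Stonebridge 1; Millford 2; Ashgrove 1

The standard divisor is 77717/44 ≈ 1766.295.
Standard quotas: Oakdale 1.1895, Rivermont 36.1525, Pinehurst 1.5337, Claybrook 1.2365, Stonebridge 1.1901, Millford 1.7166, Ashgrove 0.9811.
Lower quotas: Oakdale 1, Rivermont 36, Pinehurst 1, Claybrook 1, Stonebridge 1, Millford 1, Ashgrove 0 (sum 41, leaving 3 seats).
Remainders in descending order: Ashgrove 0.9811, Millford 0.7166, Pinehurst 0.5337, Claybrook 0.2365, Stonebridge 0.1901, Oakdale 0.1895, Rivermont 0.1525.
The surplus seats go to Ashgrove, Millford, Pinehurst.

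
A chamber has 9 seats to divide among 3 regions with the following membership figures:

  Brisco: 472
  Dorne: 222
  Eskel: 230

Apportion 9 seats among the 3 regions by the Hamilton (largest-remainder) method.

Total 924; standard divisor 924/9 ≈ 102.667.
Standard quotas: Brisco 4.597, Dorne 2.162, Eskel 2.240.
Lower quotas: Brisco 4, Dorne 2, Eskel 2 (sum 8, leaving 1 seat).
Remainders in descending order: Brisco 0.597, Eskel 0.240, Dorne 0.162.
The surplus seat goes to Brisco.

Brisco 5, Dorne 2, Eskel 2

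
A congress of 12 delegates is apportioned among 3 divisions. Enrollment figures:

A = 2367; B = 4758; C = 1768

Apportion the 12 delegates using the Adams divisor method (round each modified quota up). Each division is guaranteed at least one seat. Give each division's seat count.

A=3; B=6; C=3

Standard divisor 8893/12 ≈ 741.083; standard quotas: A 3.194, B 6.420, C 2.386.
Rounding up gives 4, 7, 3 = 14 seats, so the divisor must be adjusted.
With modified divisor 800: modified quotas A 2.959, B 5.947, C 2.210.
Rounding up: A 3, B 6, C 3 (total 12).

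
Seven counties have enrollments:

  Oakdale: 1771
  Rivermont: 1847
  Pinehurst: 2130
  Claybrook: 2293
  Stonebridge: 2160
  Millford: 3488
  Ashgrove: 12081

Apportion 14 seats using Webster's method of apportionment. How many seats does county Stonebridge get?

Standard divisor 25770/14 ≈ 1840.714; standard quotas: Oakdale 0.962, Rivermont 1.003, Pinehurst 1.157, Claybrook 1.246, Stonebridge 1.173, Millford 1.895, Ashgrove 6.563.
Rounding to the nearest integer gives Oakdale 1, Rivermont 1, Pinehurst 1, Claybrook 1, Stonebridge 1, Millford 2, Ashgrove 7 — total 14, matching the house size, so no adjustment is needed.
Stonebridge receives 1.

1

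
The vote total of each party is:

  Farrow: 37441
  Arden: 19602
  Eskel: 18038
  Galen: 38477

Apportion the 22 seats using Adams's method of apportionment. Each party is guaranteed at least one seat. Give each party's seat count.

Standard divisor 113558/22 ≈ 5161.727; standard quotas: Farrow 7.254, Arden 3.798, Eskel 3.495, Galen 7.454.
Rounding up gives 8, 4, 4, 8 = 24 seats, so the divisor must be adjusted.
With modified divisor 5800: modified quotas Farrow 6.455, Arden 3.380, Eskel 3.110, Galen 6.634.
Rounding up: Farrow 7, Arden 4, Eskel 4, Galen 7 (total 22).

Farrow: 7; Arden: 4; Eskel: 4; Galen: 7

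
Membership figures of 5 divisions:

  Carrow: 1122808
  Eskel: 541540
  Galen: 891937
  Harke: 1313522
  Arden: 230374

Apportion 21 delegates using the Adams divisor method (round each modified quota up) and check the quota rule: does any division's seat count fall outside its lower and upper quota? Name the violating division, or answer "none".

Standard quotas: Carrow 5.751, Eskel 2.774, Galen 4.568, Harke 6.727, Arden 1.180.
Adams allocation: Carrow 6, Eskel 3, Galen 4, Harke 6, Arden 2.
Every allocation lies between the lower and upper quota.

none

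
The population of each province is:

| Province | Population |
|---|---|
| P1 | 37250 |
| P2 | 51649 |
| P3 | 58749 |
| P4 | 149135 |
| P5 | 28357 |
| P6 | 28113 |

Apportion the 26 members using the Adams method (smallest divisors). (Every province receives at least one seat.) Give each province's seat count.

Standard divisor 353253/26 ≈ 13586.654; standard quotas: P1 2.742, P2 3.801, P3 4.324, P4 10.977, P5 2.087, P6 2.069.
Rounding up gives 3, 4, 5, 11, 3, 3 = 29 seats, so the divisor must be adjusted.
With modified divisor 14800: modified quotas P1 2.517, P2 3.490, P3 3.970, P4 10.077, P5 1.916, P6 1.900.
Rounding up: P1 3, P2 4, P3 4, P4 11, P5 2, P6 2 (total 26).

P1: 3, P2: 4, P3: 4, P4: 11, P5: 2, P6: 2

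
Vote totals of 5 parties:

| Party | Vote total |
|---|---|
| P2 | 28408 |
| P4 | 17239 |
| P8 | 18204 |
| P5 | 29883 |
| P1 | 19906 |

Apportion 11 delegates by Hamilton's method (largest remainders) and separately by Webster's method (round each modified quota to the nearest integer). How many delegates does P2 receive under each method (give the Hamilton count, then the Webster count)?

Hamilton: P2 3, P4 1, P8 2, P5 3, P1 2.
Webster: P2 2, P4 2, P8 2, P5 3, P1 2.
P2 gets 3 under Hamilton and 2 under Webster.

3 and 2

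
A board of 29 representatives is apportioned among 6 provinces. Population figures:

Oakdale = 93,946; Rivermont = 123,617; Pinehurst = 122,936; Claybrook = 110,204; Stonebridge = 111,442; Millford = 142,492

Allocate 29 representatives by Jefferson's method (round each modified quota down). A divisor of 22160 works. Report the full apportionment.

Oakdale: 4; Rivermont: 5; Pinehurst: 5; Claybrook: 4; Stonebridge: 5; Millford: 6

With modified divisor 22160: modified quotas Oakdale 4.239, Rivermont 5.578, Pinehurst 5.548, Claybrook 4.973, Stonebridge 5.029, Millford 6.430.
Rounding down: Oakdale 4, Rivermont 5, Pinehurst 5, Claybrook 4, Stonebridge 5, Millford 6 (total 29).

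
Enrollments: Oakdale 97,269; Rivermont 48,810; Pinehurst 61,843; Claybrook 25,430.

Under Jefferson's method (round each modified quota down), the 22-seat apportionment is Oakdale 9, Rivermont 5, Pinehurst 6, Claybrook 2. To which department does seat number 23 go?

Oakdale

Priority for the next seat is population ÷ (current seats + 1).
Priorities: Oakdale 9726.900, Rivermont 8135.000, Pinehurst 8834.714, Claybrook 8476.667.
Highest priority: Oakdale.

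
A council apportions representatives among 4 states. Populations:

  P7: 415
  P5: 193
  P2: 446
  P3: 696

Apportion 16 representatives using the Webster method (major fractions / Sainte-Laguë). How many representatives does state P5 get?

Standard divisor 1750/16 ≈ 109.375; standard quotas: P7 3.794, P5 1.765, P2 4.078, P3 6.363.
Rounding to the nearest integer gives P7 4, P5 2, P2 4, P3 6 — total 16, matching the house size, so no adjustment is needed.
P5 receives 2.

2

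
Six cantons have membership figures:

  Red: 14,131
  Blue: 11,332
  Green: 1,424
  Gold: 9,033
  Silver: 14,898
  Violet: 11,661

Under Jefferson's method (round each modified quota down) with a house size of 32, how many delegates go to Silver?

Standard divisor 62479/32 ≈ 1952.469; standard quotas: Red 7.238, Blue 5.804, Green 0.729, Gold 4.626, Silver 7.630, Violet 5.972.
Rounding down gives 7, 5, 0, 4, 7, 5 = 28 seats, so the divisor must be adjusted.
With modified divisor 1790: modified quotas Red 7.894, Blue 6.331, Green 0.796, Gold 5.046, Silver 8.323, Violet 6.515.
Rounding down: Red 7, Blue 6, Green 0, Gold 5, Silver 8, Violet 6 (total 32).
Silver receives 8.

8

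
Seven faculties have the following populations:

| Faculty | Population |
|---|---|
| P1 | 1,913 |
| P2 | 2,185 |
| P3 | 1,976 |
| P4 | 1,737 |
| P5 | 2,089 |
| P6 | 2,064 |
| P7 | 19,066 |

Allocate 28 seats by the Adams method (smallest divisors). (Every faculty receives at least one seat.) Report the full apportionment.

P1=2, P2=2, P3=2, P4=2, P5=2, P6=2, P7=16

Standard divisor 31030/28 ≈ 1108.214; standard quotas: P1 1.726, P2 1.972, P3 1.783, P4 1.567, P5 1.885, P6 1.862, P7 17.204.
Rounding up gives 2, 2, 2, 2, 2, 2, 18 = 30 seats, so the divisor must be adjusted.
With modified divisor 1200: modified quotas P1 1.594, P2 1.821, P3 1.647, P4 1.448, P5 1.741, P6 1.720, P7 15.888.
Rounding up: P1 2, P2 2, P3 2, P4 2, P5 2, P6 2, P7 16 (total 28).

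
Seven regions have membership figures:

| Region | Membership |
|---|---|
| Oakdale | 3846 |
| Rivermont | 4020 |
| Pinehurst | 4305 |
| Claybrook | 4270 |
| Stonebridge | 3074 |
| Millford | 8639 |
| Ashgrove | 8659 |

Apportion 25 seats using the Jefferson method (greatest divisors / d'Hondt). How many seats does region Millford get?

Standard divisor 36813/25 ≈ 1472.52; standard quotas: Oakdale 2.612, Rivermont 2.730, Pinehurst 2.924, Claybrook 2.900, Stonebridge 2.088, Millford 5.867, Ashgrove 5.880.
Rounding down gives 2, 2, 2, 2, 2, 5, 5 = 20 seats, so the divisor must be adjusted.
With modified divisor 1300: modified quotas Oakdale 2.958, Rivermont 3.092, Pinehurst 3.312, Claybrook 3.285, Stonebridge 2.365, Millford 6.645, Ashgrove 6.661.
Rounding down: Oakdale 2, Rivermont 3, Pinehurst 3, Claybrook 3, Stonebridge 2, Millford 6, Ashgrove 6 (total 25).
Millford receives 6.

6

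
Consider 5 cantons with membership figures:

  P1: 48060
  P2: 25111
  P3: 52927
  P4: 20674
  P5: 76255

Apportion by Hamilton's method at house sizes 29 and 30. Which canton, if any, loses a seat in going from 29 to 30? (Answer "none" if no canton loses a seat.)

none

At 29 seats: P1 6, P2 3, P3 7, P4 3, P5 10.
At 30 seats: P1 7, P2 3, P3 7, P4 3, P5 10.
No canton's allocation decreased.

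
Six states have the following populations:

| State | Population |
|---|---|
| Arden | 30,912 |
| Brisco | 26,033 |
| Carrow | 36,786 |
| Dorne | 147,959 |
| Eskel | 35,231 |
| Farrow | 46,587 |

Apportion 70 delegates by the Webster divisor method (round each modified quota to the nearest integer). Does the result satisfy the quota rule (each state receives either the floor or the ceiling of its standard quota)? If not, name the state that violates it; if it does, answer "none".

Standard quotas: Arden 6.689, Brisco 5.633, Carrow 7.960, Dorne 32.015, Eskel 7.623, Farrow 10.080.
Webster allocation: Arden 7, Brisco 6, Carrow 8, Dorne 31, Eskel 8, Farrow 10.
Dorne has quota 32.015 (lower 32, upper 33) but receives 31 — outside the quota interval.

Dorne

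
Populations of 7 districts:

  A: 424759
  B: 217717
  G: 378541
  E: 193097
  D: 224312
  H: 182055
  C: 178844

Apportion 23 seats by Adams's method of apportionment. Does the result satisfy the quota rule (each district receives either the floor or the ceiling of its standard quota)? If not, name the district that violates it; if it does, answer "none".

none

Standard quotas: A 5.430, B 2.783, G 4.839, E 2.468, D 2.867, H 2.327, C 2.286.
Adams allocation: A 5, B 3, G 5, E 3, D 3, H 2, C 2.
Every allocation lies between the lower and upper quota.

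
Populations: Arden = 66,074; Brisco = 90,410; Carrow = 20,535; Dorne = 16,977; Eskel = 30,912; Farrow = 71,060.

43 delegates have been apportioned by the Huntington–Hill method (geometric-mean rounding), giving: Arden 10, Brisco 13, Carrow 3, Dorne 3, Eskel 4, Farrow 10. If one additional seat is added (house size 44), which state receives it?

Priority for the next seat is population ÷ (√(s·(s+1))).
Priorities: Arden 6299.909, Brisco 6701.635, Carrow 5927.944, Dorne 4900.838, Eskel 6912.133, Farrow 6775.305.
Highest priority: Eskel.

Eskel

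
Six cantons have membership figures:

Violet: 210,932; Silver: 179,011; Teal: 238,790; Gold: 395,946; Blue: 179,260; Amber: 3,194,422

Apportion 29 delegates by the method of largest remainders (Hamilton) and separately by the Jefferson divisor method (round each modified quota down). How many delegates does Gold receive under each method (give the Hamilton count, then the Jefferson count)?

3 and 2

Hamilton: Violet 1, Silver 1, Teal 2, Gold 3, Blue 1, Amber 21.
Jefferson: Violet 1, Silver 1, Teal 1, Gold 2, Blue 1, Amber 23.
Gold gets 3 under Hamilton and 2 under Jefferson.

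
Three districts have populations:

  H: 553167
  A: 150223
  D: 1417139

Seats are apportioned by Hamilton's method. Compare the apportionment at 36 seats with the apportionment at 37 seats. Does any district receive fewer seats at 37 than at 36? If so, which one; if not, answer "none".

A

At 36 seats: H 9, A 3, D 24.
At 37 seats: H 10, A 2, D 25.
A drops from 3 to 2.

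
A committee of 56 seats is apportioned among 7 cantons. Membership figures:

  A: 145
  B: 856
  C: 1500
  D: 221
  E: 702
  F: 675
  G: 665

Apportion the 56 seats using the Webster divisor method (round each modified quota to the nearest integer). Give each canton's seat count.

Standard divisor 4764/56 ≈ 85.071; standard quotas: A 1.704, B 10.062, C 17.632, D 2.598, E 8.252, F 7.935, G 7.817.
Rounding to the nearest integer gives 2, 10, 18, 3, 8, 8, 8 = 57 seats, so the divisor must be adjusted.
With modified divisor 87: modified quotas A 1.667, B 9.839, C 17.241, D 2.540, E 8.069, F 7.759, G 7.644.
Rounding to the nearest integer: A 2, B 10, C 17, D 3, E 8, F 8, G 8 (total 56).

A: 2; B: 10; C: 17; D: 3; E: 8; F: 8; G: 8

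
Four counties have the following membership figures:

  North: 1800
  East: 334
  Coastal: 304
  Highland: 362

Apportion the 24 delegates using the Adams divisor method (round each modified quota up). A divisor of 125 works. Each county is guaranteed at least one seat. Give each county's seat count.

North 15, East 3, Coastal 3, Highland 3

With modified divisor 125: modified quotas North 14.400, East 2.672, Coastal 2.432, Highland 2.896.
Rounding up: North 15, East 3, Coastal 3, Highland 3 (total 24).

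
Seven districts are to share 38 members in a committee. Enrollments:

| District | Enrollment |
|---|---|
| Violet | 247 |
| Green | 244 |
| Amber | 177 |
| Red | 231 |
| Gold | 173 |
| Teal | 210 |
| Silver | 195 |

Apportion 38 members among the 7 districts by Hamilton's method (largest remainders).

Standard divisor: 1477 ÷ 38 ≈ 38.868.
Standard quotas: Violet 6.355, Green 6.278, Amber 4.554, Red 5.943, Gold 4.451, Teal 5.403, Silver 5.017.
Lower quotas: Violet 6, Green 6, Amber 4, Red 5, Gold 4, Teal 5, Silver 5 (sum 35, leaving 3 seats).
Remainders in descending order: Red 0.943, Amber 0.554, Gold 0.451, Teal 0.403, Violet 0.355, Green 0.278, Silver 0.017.
The surplus seats go to Red, Amber, Gold.

Violet 6; Green 6; Amber 5; Red 6; Gold 5; Teal 5; Silver 5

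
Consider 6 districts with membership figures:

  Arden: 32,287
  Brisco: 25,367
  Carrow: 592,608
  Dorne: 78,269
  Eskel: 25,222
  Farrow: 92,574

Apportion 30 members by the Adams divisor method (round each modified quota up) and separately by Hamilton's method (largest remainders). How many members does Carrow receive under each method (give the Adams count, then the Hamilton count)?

20 and 21

Adams: Arden 2, Brisco 1, Carrow 20, Dorne 3, Eskel 1, Farrow 3.
Hamilton: Arden 1, Brisco 1, Carrow 21, Dorne 3, Eskel 1, Farrow 3.
Carrow gets 20 under Adams and 21 under Hamilton.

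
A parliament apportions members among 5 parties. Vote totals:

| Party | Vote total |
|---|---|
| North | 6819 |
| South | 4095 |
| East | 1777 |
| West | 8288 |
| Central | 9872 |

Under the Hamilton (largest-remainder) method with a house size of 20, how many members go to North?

5

Standard divisor: 30851 ÷ 20 ≈ 1542.55.
Standard quotas: North 4.4206, South 2.6547, East 1.1520, West 5.3729, Central 6.3998.
Lower quotas: North 4, South 2, East 1, West 5, Central 6 (sum 18, leaving 2 seats).
Remainders in descending order: South 0.6547, North 0.4206, Central 0.3998, West 0.3729, East 0.1520.
Largest remainders: South, North receive the extra seats.
North receives 5.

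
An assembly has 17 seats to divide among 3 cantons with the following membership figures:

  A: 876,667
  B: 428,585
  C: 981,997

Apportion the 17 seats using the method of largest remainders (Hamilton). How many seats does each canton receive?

A: 7; B: 3; C: 7

The standard divisor is 2287249/17 ≈ 134544.059.
Standard quotas: A 6.5158, B 3.1855, C 7.2987.
Lower quotas: A 6, B 3, C 7 (sum 16, leaving 1 seat).
Remainders in descending order: A 0.5158, C 0.2987, B 0.1855.
Largest remainder: A receives the extra seat.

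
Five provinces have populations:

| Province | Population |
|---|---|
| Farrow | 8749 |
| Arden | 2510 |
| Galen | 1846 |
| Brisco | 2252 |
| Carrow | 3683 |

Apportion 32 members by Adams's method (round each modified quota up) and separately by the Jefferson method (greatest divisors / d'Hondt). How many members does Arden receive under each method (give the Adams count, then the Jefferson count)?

Adams: Farrow 14, Arden 5, Galen 3, Brisco 4, Carrow 6.
Jefferson: Farrow 15, Arden 4, Galen 3, Brisco 4, Carrow 6.
Arden gets 5 under Adams and 4 under Jefferson.

5 and 4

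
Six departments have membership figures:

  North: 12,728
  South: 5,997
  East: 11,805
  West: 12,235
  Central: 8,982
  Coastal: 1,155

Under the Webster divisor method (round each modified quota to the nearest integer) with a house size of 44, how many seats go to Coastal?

Standard divisor 52902/44 ≈ 1202.318; standard quotas: North 10.586, South 4.988, East 9.819, West 10.176, Central 7.471, Coastal 0.961.
Rounding to the nearest integer gives North 11, South 5, East 10, West 10, Central 7, Coastal 1 — total 44, matching the house size, so no adjustment is needed.
Coastal receives 1.

1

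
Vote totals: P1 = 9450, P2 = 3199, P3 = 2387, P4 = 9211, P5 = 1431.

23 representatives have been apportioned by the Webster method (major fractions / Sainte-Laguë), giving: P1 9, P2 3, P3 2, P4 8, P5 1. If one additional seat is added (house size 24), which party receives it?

Priority for the next seat is population ÷ (current seats + 0.5).
Priorities: P1 994.737, P2 914.000, P3 954.800, P4 1083.647, P5 954.000.
Highest priority: P4.

P4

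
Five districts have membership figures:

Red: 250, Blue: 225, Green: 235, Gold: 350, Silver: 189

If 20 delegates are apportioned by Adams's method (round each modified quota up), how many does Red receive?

4

Standard divisor 1249/20 ≈ 62.45; standard quotas: Red 4.003, Blue 3.603, Green 3.763, Gold 5.604, Silver 3.026.
Rounding up gives 5, 4, 4, 6, 4 = 23 seats, so the divisor must be adjusted.
With modified divisor 72: modified quotas Red 3.472, Blue 3.125, Green 3.264, Gold 4.861, Silver 2.625.
Rounding up: Red 4, Blue 4, Green 4, Gold 5, Silver 3 (total 20).
Red receives 4.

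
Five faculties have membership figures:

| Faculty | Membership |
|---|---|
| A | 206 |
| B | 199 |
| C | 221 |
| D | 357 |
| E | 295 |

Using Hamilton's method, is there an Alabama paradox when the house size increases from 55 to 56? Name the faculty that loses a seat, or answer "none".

none

At 55 seats: A 9, B 9, C 9, D 15, E 13.
At 56 seats: A 9, B 9, C 10, D 15, E 13.
No faculty's allocation decreased.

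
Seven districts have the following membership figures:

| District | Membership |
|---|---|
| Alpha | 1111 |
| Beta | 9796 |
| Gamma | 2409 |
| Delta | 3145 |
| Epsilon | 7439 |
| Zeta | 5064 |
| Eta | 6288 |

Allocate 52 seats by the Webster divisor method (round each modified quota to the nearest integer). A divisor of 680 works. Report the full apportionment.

Alpha: 2, Beta: 14, Gamma: 4, Delta: 5, Epsilon: 11, Zeta: 7, Eta: 9

With modified divisor 680: modified quotas Alpha 1.634, Beta 14.406, Gamma 3.543, Delta 4.625, Epsilon 10.940, Zeta 7.447, Eta 9.247.
Rounding to the nearest integer: Alpha 2, Beta 14, Gamma 4, Delta 5, Epsilon 11, Zeta 7, Eta 9 (total 52).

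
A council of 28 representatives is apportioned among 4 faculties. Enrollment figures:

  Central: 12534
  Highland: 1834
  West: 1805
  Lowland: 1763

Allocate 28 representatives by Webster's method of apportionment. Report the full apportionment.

Standard divisor 17936/28 ≈ 640.571; standard quotas: Central 19.567, Highland 2.863, West 2.818, Lowland 2.752.
Rounding to the nearest integer gives 20, 3, 3, 3 = 29 seats, so the divisor must be adjusted.
With modified divisor 660: modified quotas Central 18.991, Highland 2.779, West 2.735, Lowland 2.671.
Rounding to the nearest integer: Central 19, Highland 3, West 3, Lowland 3 (total 28).

Central 19; Highland 3; West 3; Lowland 3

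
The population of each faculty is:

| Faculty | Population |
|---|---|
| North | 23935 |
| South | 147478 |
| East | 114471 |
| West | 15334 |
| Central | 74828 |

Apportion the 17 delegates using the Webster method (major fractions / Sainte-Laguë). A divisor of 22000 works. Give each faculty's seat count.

North=1; South=7; East=5; West=1; Central=3

With modified divisor 22000: modified quotas North 1.088, South 6.704, East 5.203, West 0.697, Central 3.401.
Rounding to the nearest integer: North 1, South 7, East 5, West 1, Central 3 (total 17).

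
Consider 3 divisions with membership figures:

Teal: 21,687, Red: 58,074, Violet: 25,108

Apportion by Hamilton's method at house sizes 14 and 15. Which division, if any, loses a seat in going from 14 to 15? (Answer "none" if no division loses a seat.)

At 14 seats: Teal 3, Red 8, Violet 3.
At 15 seats: Teal 3, Red 8, Violet 4.
No division's allocation decreased.

none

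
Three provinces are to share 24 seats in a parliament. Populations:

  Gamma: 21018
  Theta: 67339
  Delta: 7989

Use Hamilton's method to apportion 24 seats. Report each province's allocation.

Standard divisor: 96346 ÷ 24 ≈ 4014.417.
Standard quotas: Gamma 5.2356, Theta 16.7743, Delta 1.9901.
Lower quotas: Gamma 5, Theta 16, Delta 1 (sum 22, leaving 2 seats).
Remainders in descending order: Delta 0.9901, Theta 0.7743, Gamma 0.2356.
Largest remainders: Delta, Theta receive the extra seats.

Gamma=5, Theta=17, Delta=2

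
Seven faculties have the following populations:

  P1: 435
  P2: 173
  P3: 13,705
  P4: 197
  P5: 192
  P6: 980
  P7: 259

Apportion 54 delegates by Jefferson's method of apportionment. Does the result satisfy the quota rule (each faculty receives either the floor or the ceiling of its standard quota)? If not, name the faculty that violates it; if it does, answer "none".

Standard quotas: P1 1.474, P2 0.586, P3 46.426, P4 0.667, P5 0.650, P6 3.320, P7 0.877.
Jefferson allocation: P1 1, P2 0, P3 50, P4 0, P5 0, P6 3, P7 0.
P3 has quota 46.426 (lower 46, upper 47) but receives 50 — outside the quota interval.

P3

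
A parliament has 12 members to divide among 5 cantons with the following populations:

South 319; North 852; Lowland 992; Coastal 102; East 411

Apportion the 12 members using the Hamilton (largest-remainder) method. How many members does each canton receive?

Standard divisor: 2676 ÷ 12 = 223.
Standard quotas: South 1.430, North 3.821, Lowland 4.448, Coastal 0.457, East 1.843.
Lower quotas: South 1, North 3, Lowland 4, Coastal 0, East 1 (sum 9, leaving 3 seats).
Remainders in descending order: East 0.843, North 0.821, Coastal 0.457, Lowland 0.448, South 0.430.
Largest remainders: East, North, Coastal receive the extra seats.

South=1, North=4, Lowland=4, Coastal=1, East=2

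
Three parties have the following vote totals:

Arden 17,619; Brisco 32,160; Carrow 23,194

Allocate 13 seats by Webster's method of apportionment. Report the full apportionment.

Arden=3; Brisco=6; Carrow=4

Standard divisor 72973/13 ≈ 5613.308; standard quotas: Arden 3.139, Brisco 5.729, Carrow 4.132.
Rounding to the nearest integer gives Arden 3, Brisco 6, Carrow 4 — total 13, matching the house size, so no adjustment is needed.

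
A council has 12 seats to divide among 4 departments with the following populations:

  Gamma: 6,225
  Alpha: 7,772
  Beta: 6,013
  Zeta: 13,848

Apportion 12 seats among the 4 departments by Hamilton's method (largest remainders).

Gamma 2; Alpha 3; Beta 2; Zeta 5

The standard divisor is 33858/12 ≈ 2821.5.
Standard quotas: Gamma 2.2063, Alpha 2.7546, Beta 2.1311, Zeta 4.9080.
Lower quotas: Gamma 2, Alpha 2, Beta 2, Zeta 4 (sum 10, leaving 2 seats).
Remainders in descending order: Zeta 0.9080, Alpha 0.7546, Gamma 0.2063, Beta 0.1311.
Largest remainders: Zeta, Alpha receive the extra seats.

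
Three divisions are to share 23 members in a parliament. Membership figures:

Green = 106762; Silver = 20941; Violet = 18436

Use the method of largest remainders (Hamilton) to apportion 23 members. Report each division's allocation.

Green=17; Silver=3; Violet=3

Total 146139; standard divisor 146139/23 ≈ 6353.87.
Standard quotas: Green 16.8027, Silver 3.2958, Violet 2.9015.
Lower quotas: Green 16, Silver 3, Violet 2 (sum 21, leaving 2 seats).
Remainders in descending order: Violet 0.9015, Green 0.8027, Silver 0.2958.
Largest remainders: Violet, Green receive the extra seats.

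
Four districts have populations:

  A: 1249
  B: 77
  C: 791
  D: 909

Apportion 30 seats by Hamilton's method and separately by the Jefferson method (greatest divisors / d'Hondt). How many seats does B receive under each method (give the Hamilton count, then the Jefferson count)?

Hamilton: A 12, B 1, C 8, D 9.
Jefferson: A 13, B 0, C 8, D 9.
B gets 1 under Hamilton and 0 under Jefferson.

1 and 0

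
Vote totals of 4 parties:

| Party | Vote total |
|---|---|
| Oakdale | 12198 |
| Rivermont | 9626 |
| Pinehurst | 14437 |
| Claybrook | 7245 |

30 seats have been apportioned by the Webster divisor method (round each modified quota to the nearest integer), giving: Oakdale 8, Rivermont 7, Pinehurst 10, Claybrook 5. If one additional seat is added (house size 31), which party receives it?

Oakdale

Priority for the next seat is population ÷ (current seats + 0.5).
Priorities: Oakdale 1435.059, Rivermont 1283.467, Pinehurst 1374.952, Claybrook 1317.273.
Highest priority: Oakdale.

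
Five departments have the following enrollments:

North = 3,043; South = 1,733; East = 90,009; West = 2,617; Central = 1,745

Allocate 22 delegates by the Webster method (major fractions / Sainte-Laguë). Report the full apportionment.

Standard divisor 99147/22 ≈ 4506.682; standard quotas: North 0.675, South 0.385, East 19.972, West 0.581, Central 0.387.
Rounding to the nearest integer gives North 1, South 0, East 20, West 1, Central 0 — total 22, matching the house size, so no adjustment is needed.

North 1, South 0, East 20, West 1, Central 0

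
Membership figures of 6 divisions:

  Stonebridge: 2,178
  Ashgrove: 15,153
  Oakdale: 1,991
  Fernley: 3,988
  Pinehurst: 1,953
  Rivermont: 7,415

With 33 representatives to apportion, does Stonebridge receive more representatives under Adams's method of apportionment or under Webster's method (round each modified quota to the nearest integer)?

Adams: Stonebridge 3, Ashgrove 15, Oakdale 2, Fernley 4, Pinehurst 2, Rivermont 7.
Webster: Stonebridge 2, Ashgrove 15, Oakdale 2, Fernley 4, Pinehurst 2, Rivermont 8.
Stonebridge gets 3 under Adams and 2 under Webster.

Adams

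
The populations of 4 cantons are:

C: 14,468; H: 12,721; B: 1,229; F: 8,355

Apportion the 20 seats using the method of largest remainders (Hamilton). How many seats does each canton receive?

C=8, H=7, B=1, F=4

The standard divisor is 36773/20 ≈ 1838.65.
Standard quotas: C 7.8688, H 6.9187, B 0.6684, F 4.5441.
Lower quotas: C 7, H 6, B 0, F 4 (sum 17, leaving 3 seats).
Remainders in descending order: H 0.9187, C 0.8688, B 0.6684, F 0.5441.
The surplus seats go to H, C, B.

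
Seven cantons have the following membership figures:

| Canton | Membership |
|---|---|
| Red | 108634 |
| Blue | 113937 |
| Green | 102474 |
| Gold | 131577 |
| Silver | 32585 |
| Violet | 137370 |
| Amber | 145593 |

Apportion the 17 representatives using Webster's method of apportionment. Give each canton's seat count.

Red=2; Blue=3; Green=2; Gold=3; Silver=1; Violet=3; Amber=3

Standard divisor 772170/17 ≈ 45421.765; standard quotas: Red 2.392, Blue 2.508, Green 2.256, Gold 2.897, Silver 0.717, Violet 3.024, Amber 3.205.
Rounding to the nearest integer gives Red 2, Blue 3, Green 2, Gold 3, Silver 1, Violet 3, Amber 3 — total 17, matching the house size, so no adjustment is needed.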